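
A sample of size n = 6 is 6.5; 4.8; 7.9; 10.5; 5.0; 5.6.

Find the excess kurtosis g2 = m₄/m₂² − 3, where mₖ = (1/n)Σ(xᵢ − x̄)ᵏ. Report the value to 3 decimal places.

x̄ = 6.7167
Σ(xᵢ − x̄)² = 23.6283 ⇒ m₂ = 3.93806
Σ(xᵢ − x̄)⁴ = 230.5772 ⇒ m₄ = 38.42954
m₂² = 15.50828
g2 = m₄/m₂² − 3 = 2.47800 − 3 ≈ -0.522

-0.522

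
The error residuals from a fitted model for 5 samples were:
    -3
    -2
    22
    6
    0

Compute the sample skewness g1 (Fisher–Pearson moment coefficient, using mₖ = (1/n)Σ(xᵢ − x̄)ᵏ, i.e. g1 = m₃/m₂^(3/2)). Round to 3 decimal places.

1.126

x̄ = (-3 - 2 + 22 + 6 + 0) / 5 = 4.6000
deviations (xᵢ − x̄): -7.6000, -6.6000, 17.4000, 1.4000, -4.6000
Σ(xᵢ − x̄)² = 427.2000 ⇒ m₂ = 427.2000/5 = 85.44000
Σ(xᵢ − x̄)³ = 4446.9600 ⇒ m₃ = 4446.9600/5 = 889.39200
m₂^(3/2) = 85.44000^(1.5) = 789.75405
g1 = m₃ / m₂^(3/2) = 889.39200 / 789.75405 ≈ 1.126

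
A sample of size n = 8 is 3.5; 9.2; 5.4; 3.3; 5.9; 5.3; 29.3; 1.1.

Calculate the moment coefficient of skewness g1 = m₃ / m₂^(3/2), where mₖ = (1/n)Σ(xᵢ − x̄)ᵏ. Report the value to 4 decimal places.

1.9683

x̄ = (3.5 + 9.2 + 5.4 + 3.3 + 5.9 + 5.3 + 29.3 + 1.1) / 8 = 7.8750
deviations (xᵢ − x̄): -4.3750, 1.3250, -2.4750, -4.5750, -1.9750, -2.5750, 21.4250, -6.7750
Σ(xᵢ − x̄)² = 563.4150 ⇒ m₂ = 563.4150/8 = 70.42688
Σ(xᵢ − x̄)³ = 9306.6443 ⇒ m₃ = 9306.6443/8 = 1163.33053
m₂^(3/2) = 70.42688^(1.5) = 591.02742
g1 = m₃ / m₂^(3/2) = 1163.33053 / 591.02742 ≈ 1.9683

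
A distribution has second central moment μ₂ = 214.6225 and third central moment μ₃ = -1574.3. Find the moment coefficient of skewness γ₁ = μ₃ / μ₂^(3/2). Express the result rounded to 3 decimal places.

-0.501

σ = √μ₂ = √214.6225 = 14.65000
σ³ = μ₂^(3/2) = 3144.21963
γ₁ = μ₃/σ³ = -1574.3 / 3144.21963 ≈ -0.501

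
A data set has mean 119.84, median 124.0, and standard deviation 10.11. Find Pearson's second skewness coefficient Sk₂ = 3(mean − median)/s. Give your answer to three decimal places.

Sk₂ = 3(119.84 − 124.0) / 10.11 = 3 × -4.1600 / 10.11
    = -12.4800 / 10.11 ≈ -1.234

-1.234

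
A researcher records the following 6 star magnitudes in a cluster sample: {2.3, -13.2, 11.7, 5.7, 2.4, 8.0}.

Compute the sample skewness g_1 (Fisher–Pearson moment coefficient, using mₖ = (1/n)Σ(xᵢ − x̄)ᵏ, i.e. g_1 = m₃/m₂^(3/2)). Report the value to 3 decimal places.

x̄ = (2.3 - 13.2 + 11.7 + 5.7 + 2.4 + 8.0) / 6 = 2.8167
deviations (xᵢ − x̄): -0.5167, -16.0167, 8.8833, 2.8833, -0.4167, 5.1833
Σ(xᵢ − x̄)² = 371.0683 ⇒ m₂ = 371.0683/6 = 61.84472
Σ(xᵢ − x̄)³ = -3244.7764 ⇒ m₃ = -3244.7764/6 = -540.79607
m₂^(3/2) = 61.84472^(1.5) = 486.35565
g_1 = m₃ / m₂^(3/2) = -540.79607 / 486.35565 ≈ -1.112

-1.112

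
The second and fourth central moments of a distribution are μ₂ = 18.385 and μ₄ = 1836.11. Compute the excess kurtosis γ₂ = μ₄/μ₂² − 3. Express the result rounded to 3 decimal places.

2.432

μ₂² = 18.385² = 338.00823
μ₄/μ₂² = 1836.11 / 338.00823 = 5.43215
γ₂ = 5.43215 − 3 ≈ 2.432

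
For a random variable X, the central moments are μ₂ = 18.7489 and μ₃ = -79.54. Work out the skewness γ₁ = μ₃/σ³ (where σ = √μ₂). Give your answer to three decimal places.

σ = √μ₂ = √18.7489 = 4.33000
σ³ = μ₂^(3/2) = 81.18274
γ₁ = μ₃/σ³ = -79.54 / 81.18274 ≈ -0.980

-0.980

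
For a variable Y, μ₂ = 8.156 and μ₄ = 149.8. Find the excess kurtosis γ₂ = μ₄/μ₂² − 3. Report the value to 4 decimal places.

-0.7481

μ₂² = 8.156² = 66.52034
μ₄/μ₂² = 149.8 / 66.52034 = 2.25194
γ₂ = 2.25194 − 3 ≈ -0.7481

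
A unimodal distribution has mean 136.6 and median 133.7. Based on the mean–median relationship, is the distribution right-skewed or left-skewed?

mean − median = 136.6 − 133.7 = 2.9
mean > median ⇒ the longer tail is on the right ⇒ right-skewed (positively skewed).

right-skewed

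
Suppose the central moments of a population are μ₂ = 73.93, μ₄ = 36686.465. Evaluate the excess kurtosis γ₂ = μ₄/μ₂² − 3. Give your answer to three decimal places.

3.712

μ₂² = 73.93² = 5465.64490
μ₄/μ₂² = 36686.465 / 5465.64490 = 6.71219
γ₂ = 6.71219 − 3 ≈ 3.712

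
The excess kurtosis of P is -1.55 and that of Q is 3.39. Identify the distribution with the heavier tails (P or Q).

Q

Higher excess kurtosis ⇒ heavier tails relative to the normal distribution.
-1.55 vs 3.39: the larger is 3.39, so Q has heavier tails. (Q is leptokurtic — heavier-than-normal tails; the other is platykurtic.)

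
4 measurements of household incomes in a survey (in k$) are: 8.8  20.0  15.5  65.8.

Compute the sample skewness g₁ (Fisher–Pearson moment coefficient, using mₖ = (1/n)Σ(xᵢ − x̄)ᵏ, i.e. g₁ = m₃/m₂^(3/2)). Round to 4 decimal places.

1.0454

x̄ = (8.8 + 20.0 + 15.5 + 65.8) / 4 = 27.5250
deviations (xᵢ − x̄): -18.7250, -7.5250, -12.0250, 38.2750
Σ(xᵢ − x̄)² = 2016.8275 ⇒ m₂ = 2016.8275/4 = 504.20687
Σ(xᵢ − x̄)³ = 47341.5469 ⇒ m₃ = 47341.5469/4 = 11835.38672
m₂^(3/2) = 504.20687^(1.5) = 11321.73915
g₁ = m₃ / m₂^(3/2) = 11835.38672 / 11321.73915 ≈ 1.0454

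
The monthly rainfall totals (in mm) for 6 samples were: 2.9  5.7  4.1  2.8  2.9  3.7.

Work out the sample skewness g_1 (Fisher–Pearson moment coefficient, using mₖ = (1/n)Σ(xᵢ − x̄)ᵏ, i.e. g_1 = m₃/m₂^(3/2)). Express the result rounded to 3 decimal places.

x̄ = (2.9 + 5.7 + 4.1 + 2.8 + 2.9 + 3.7) / 6 = 3.6833
deviations (xᵢ − x̄): -0.7833, 2.0167, 0.4167, -0.8833, -0.7833, 0.0167
Σ(xᵢ − x̄)² = 6.2483 ⇒ m₂ = 6.2483/6 = 1.04139
Σ(xᵢ − x̄)³ = 6.6234 ⇒ m₃ = 6.6234/6 = 1.10391
m₂^(3/2) = 1.04139^(1.5) = 1.06272
g_1 = m₃ / m₂^(3/2) = 1.10391 / 1.06272 ≈ 1.039

1.039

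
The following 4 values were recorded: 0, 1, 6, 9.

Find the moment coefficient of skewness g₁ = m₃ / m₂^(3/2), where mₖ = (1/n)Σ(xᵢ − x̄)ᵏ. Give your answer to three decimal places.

x̄ = (0 + 1 + 6 + 9) / 4 = 4.0000
deviations (xᵢ − x̄): -4.0000, -3.0000, 2.0000, 5.0000
Σ(xᵢ − x̄)² = 54.0000 ⇒ m₂ = 54.0000/4 = 13.50000
Σ(xᵢ − x̄)³ = 42.0000 ⇒ m₃ = 42.0000/4 = 10.50000
m₂^(3/2) = 13.50000^(1.5) = 49.60217
g₁ = m₃ / m₂^(3/2) = 10.50000 / 49.60217 ≈ 0.212

0.212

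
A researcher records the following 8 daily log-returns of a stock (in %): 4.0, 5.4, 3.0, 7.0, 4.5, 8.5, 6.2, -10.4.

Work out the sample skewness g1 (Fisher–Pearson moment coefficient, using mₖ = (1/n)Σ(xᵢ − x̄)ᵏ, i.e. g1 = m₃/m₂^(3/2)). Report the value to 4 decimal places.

x̄ = (4.0 + 5.4 + 3.0 + 7.0 + 4.5 + 8.5 + 6.2 - 10.4) / 8 = 3.5250
deviations (xᵢ − x̄): 0.4750, 1.8750, -0.5250, 3.4750, 0.9750, 4.9750, 2.6750, -13.9250
Σ(xᵢ − x̄)² = 242.8550 ⇒ m₂ = 242.8550/8 = 30.35688
Σ(xᵢ − x̄)³ = -2508.4163 ⇒ m₃ = -2508.4163/8 = -313.55203
m₂^(3/2) = 30.35688^(1.5) = 167.25750
g1 = m₃ / m₂^(3/2) = -313.55203 / 167.25750 ≈ -1.8747

-1.8747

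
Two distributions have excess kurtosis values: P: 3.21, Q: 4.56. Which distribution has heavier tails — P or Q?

Q

Higher excess kurtosis ⇒ heavier tails relative to the normal distribution.
3.21 vs 4.56: the larger is 4.56, so Q has heavier tails.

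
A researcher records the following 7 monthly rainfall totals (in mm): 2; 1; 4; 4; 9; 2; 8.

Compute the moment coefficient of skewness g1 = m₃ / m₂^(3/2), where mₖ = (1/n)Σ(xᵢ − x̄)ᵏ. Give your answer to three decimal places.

x̄ = (2 + 1 + 4 + 4 + 9 + 2 + 8) / 7 = 4.2857
deviations (xᵢ − x̄): -2.2857, -3.2857, -0.2857, -0.2857, 4.7143, -2.2857, 3.7143
Σ(xᵢ − x̄)² = 57.4286 ⇒ m₂ = 57.4286/7 = 8.20408
Σ(xᵢ − x̄)³ = 96.6122 ⇒ m₃ = 96.6122/7 = 13.80175
m₂^(3/2) = 8.20408^(1.5) = 23.49876
g1 = m₃ / m₂^(3/2) = 13.80175 / 23.49876 ≈ 0.587

0.587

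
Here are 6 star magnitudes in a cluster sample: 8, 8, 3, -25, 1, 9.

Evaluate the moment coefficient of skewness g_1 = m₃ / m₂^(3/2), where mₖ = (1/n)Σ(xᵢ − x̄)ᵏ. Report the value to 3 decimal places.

x̄ = (8 + 8 + 3 - 25 + 1 + 9) / 6 = 0.6667
deviations (xᵢ − x̄): 7.3333, 7.3333, 2.3333, -25.6667, 0.3333, 8.3333
Σ(xᵢ − x̄)² = 841.3333 ⇒ m₂ = 841.3333/6 = 140.22222
Σ(xᵢ − x̄)³ = -15528.4444 ⇒ m₃ = -15528.4444/6 = -2588.07407
m₂^(3/2) = 140.22222^(1.5) = 1660.44796
g_1 = m₃ / m₂^(3/2) = -2588.07407 / 1660.44796 ≈ -1.559

-1.559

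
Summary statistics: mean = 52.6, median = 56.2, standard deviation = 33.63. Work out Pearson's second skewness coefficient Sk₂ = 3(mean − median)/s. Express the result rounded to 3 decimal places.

-0.321

Sk₂ = 3(52.6 − 56.2) / 33.63 = 3 × -3.6000 / 33.63
    = -10.8000 / 33.63 ≈ -0.321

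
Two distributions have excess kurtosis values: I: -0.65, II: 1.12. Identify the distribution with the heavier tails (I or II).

Higher excess kurtosis ⇒ heavier tails relative to the normal distribution.
-0.65 vs 1.12: the larger is 1.12, so II has heavier tails. (II is leptokurtic — heavier-than-normal tails; the other is platykurtic.)

II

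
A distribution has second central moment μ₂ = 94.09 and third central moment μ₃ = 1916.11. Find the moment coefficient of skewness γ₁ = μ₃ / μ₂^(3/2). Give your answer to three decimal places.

2.099

σ = √μ₂ = √94.09 = 9.70000
σ³ = μ₂^(3/2) = 912.67300
γ₁ = μ₃/σ³ = 1916.11 / 912.67300 ≈ 2.099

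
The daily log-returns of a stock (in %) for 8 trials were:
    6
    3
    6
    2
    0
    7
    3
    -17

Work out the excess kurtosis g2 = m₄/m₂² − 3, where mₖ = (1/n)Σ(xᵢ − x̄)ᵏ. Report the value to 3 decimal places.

x̄ = 1.2500
Σ(xᵢ − x̄)² = 419.5000 ⇒ m₂ = 52.43750
Σ(xᵢ − x̄)⁴ = 113063.4063 ⇒ m₄ = 14132.92578
m₂² = 2749.69141
g2 = m₄/m₂² − 3 = 5.13982 − 3 ≈ 2.140

2.140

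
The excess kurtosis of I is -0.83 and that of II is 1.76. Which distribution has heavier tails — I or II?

II

Higher excess kurtosis ⇒ heavier tails relative to the normal distribution.
-0.83 vs 1.76: the larger is 1.76, so II has heavier tails. (II is leptokurtic — heavier-than-normal tails; the other is platykurtic.)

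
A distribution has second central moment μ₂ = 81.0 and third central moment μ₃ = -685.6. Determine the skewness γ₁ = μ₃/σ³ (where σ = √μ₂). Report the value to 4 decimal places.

-0.9405

σ = √μ₂ = √81.0 = 9.00000
σ³ = μ₂^(3/2) = 729.00000
γ₁ = μ₃/σ³ = -685.6 / 729.00000 ≈ -0.9405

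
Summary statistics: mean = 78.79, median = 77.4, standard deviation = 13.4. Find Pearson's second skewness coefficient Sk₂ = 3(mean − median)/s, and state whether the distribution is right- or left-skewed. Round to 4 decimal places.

Sk₂ = 3(78.79 − 77.4) / 13.4 = 3 × 1.3900 / 13.4
    = 4.1700 / 13.4 ≈ 0.3112
Sk₂ > 0 ⇒ mean > median ⇒ right-skewed (positive skew).

0.3112, right-skewed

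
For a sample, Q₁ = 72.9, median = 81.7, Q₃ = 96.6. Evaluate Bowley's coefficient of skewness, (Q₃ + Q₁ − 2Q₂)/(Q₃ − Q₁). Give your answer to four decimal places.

0.2574

numerator: Q₃ + Q₁ − 2Q₂ = 96.6 + 72.9 − 2×81.7 = 6.1000
denominator: Q₃ − Q₁ = 96.6 − 72.9 = 23.7000
Bowley skewness = 6.1000 / 23.7000 ≈ 0.2574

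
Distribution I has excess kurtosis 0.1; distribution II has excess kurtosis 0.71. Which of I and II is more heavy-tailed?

II

Higher excess kurtosis ⇒ heavier tails relative to the normal distribution.
0.1 vs 0.71: the larger is 0.71, so II has heavier tails.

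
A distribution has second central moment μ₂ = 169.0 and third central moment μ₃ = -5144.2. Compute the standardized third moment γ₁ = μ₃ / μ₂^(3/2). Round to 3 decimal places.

-2.341

σ = √μ₂ = √169.0 = 13.00000
σ³ = μ₂^(3/2) = 2197.00000
γ₁ = μ₃/σ³ = -5144.2 / 2197.00000 ≈ -2.341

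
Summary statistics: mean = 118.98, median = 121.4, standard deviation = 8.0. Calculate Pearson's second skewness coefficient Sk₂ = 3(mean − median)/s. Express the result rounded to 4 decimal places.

-0.9075

Sk₂ = 3(118.98 − 121.4) / 8.0 = 3 × -2.4200 / 8.0
    = -7.2600 / 8.0 ≈ -0.9075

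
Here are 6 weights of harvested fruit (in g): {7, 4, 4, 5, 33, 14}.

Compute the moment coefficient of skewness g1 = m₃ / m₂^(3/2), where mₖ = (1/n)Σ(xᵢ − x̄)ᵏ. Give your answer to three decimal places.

x̄ = (7 + 4 + 4 + 5 + 33 + 14) / 6 = 11.1667
deviations (xᵢ − x̄): -4.1667, -7.1667, -7.1667, -6.1667, 21.8333, 2.8333
Σ(xᵢ − x̄)² = 642.8333 ⇒ m₂ = 642.8333/6 = 107.13889
Σ(xᵢ − x̄)³ = 9387.5556 ⇒ m₃ = 9387.5556/6 = 1564.59259
m₂^(3/2) = 107.13889^(1.5) = 1108.97232
g1 = m₃ / m₂^(3/2) = 1564.59259 / 1108.97232 ≈ 1.411

1.411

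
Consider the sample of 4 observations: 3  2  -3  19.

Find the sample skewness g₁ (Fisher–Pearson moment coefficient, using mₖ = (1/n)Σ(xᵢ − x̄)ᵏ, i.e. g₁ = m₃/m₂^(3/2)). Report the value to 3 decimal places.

x̄ = (3 + 2 - 3 + 19) / 4 = 5.2500
deviations (xᵢ − x̄): -2.2500, -3.2500, -8.2500, 13.7500
Σ(xᵢ − x̄)² = 272.7500 ⇒ m₂ = 272.7500/4 = 68.18750
Σ(xᵢ − x̄)³ = 1992.3750 ⇒ m₃ = 1992.3750/4 = 498.09375
m₂^(3/2) = 68.18750^(1.5) = 563.06321
g₁ = m₃ / m₂^(3/2) = 498.09375 / 563.06321 ≈ 0.885

0.885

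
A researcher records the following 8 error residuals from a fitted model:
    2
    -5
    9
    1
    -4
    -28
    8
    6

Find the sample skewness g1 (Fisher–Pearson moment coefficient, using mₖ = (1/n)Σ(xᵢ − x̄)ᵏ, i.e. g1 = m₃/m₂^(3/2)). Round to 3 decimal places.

-1.489

x̄ = (2 - 5 + 9 + 1 - 4 - 28 + 8 + 6) / 8 = -1.3750
deviations (xᵢ − x̄): 3.3750, -3.6250, 10.3750, 2.3750, -2.6250, -26.6250, 9.3750, 7.3750
Σ(xᵢ − x̄)² = 995.8750 ⇒ m₂ = 995.8750/8 = 124.48438
Σ(xᵢ − x̄)³ = -16546.2188 ⇒ m₃ = -16546.2188/8 = -2068.27734
m₂^(3/2) = 124.48438^(1.5) = 1388.90412
g1 = m₃ / m₂^(3/2) = -2068.27734 / 1388.90412 ≈ -1.489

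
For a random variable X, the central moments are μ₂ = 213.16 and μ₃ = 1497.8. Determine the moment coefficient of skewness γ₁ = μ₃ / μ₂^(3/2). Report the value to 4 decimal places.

0.4813

σ = √μ₂ = √213.16 = 14.60000
σ³ = μ₂^(3/2) = 3112.13600
γ₁ = μ₃/σ³ = 1497.8 / 3112.13600 ≈ 0.4813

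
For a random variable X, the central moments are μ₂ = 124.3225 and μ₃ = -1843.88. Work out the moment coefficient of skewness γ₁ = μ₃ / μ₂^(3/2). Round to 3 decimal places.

σ = √μ₂ = √124.3225 = 11.15000
σ³ = μ₂^(3/2) = 1386.19588
γ₁ = μ₃/σ³ = -1843.88 / 1386.19588 ≈ -1.330

-1.330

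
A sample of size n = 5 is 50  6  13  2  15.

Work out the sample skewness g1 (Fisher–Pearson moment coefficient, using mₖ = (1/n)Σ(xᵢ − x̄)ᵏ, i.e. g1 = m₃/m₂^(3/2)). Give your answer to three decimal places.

x̄ = (50 + 6 + 13 + 2 + 15) / 5 = 17.2000
deviations (xᵢ − x̄): 32.8000, -11.2000, -4.2000, -15.2000, -2.2000
Σ(xᵢ − x̄)² = 1454.8000 ⇒ m₂ = 1454.8000/5 = 290.96000
Σ(xᵢ − x̄)³ = 30286.0800 ⇒ m₃ = 30286.0800/5 = 6057.21600
m₂^(3/2) = 290.96000^(1.5) = 4963.06465
g1 = m₃ / m₂^(3/2) = 6057.21600 / 4963.06465 ≈ 1.220

1.220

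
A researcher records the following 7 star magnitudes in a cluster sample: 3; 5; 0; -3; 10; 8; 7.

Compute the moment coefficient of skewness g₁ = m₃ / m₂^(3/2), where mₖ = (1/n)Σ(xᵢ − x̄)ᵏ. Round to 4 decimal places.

x̄ = (3 + 5 + 0 - 3 + 10 + 8 + 7) / 7 = 4.2857
deviations (xᵢ − x̄): -1.2857, 0.7143, -4.2857, -7.2857, 5.7143, 3.7143, 2.7143
Σ(xᵢ − x̄)² = 127.4286 ⇒ m₂ = 127.4286/7 = 18.20408
Σ(xᵢ − x̄)³ = -209.3878 ⇒ m₃ = -209.3878/7 = -29.91254
m₂^(3/2) = 18.20408^(1.5) = 77.66997
g₁ = m₃ / m₂^(3/2) = -29.91254 / 77.66997 ≈ -0.3851

-0.3851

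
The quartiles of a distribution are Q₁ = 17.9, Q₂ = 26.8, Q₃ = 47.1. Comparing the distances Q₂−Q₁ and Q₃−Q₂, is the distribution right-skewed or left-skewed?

Q₂ − Q₁ = 8.9;  Q₃ − Q₂ = 20.3
Q₃ − Q₂ > Q₂ − Q₁ ⇒ the upper half is more spread out ⇒ right-skewed.

right-skewed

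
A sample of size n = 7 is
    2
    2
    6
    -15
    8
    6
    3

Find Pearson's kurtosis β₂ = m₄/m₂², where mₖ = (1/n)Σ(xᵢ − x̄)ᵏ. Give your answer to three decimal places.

4.399

x̄ = 1.7143
Σ(xᵢ − x̄)² = 357.4286 ⇒ m₂ = 51.06122
Σ(xᵢ − x̄)⁴ = 80284.6356 ⇒ m₄ = 11469.23365
m₂² = 2607.24865
β₂ = m₄/m₂² = 11469.23365 / 2607.24865 ≈ 4.399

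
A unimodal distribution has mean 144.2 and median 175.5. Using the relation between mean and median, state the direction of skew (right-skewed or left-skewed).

left-skewed

mean − median = 144.2 − 175.5 = -31.3
mean < median ⇒ the longer tail is on the left ⇒ left-skewed (negatively skewed).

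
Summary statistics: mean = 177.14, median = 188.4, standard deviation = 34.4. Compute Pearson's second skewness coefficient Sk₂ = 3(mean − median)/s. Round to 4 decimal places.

Sk₂ = 3(177.14 − 188.4) / 34.4 = 3 × -11.2600 / 34.4
    = -33.7800 / 34.4 ≈ -0.9820

-0.9820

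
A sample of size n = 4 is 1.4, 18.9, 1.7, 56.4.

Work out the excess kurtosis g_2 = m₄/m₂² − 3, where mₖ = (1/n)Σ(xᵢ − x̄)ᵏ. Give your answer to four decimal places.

x̄ = 19.6000
Σ(xᵢ − x̄)² = 2006.3800 ⇒ m₂ = 501.59500
Σ(xᵢ − x̄)⁴ = 2046348.7234 ⇒ m₄ = 511587.18085
m₂² = 251597.54402
g_2 = m₄/m₂² − 3 = 2.03336 − 3 ≈ -0.9666

-0.9666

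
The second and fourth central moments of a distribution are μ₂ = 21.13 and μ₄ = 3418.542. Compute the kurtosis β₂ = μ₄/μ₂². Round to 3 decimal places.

7.657

μ₂² = 21.13² = 446.47690
μ₄/μ₂² = 3418.542 / 446.47690 = 7.65671
β₂ ≈ 7.657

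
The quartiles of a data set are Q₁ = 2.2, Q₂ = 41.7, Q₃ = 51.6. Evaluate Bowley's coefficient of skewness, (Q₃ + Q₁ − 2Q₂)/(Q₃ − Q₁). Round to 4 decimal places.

numerator: Q₃ + Q₁ − 2Q₂ = 51.6 + 2.2 − 2×41.7 = -29.6000
denominator: Q₃ − Q₁ = 51.6 − 2.2 = 49.4000
Bowley skewness = -29.6000 / 49.4000 ≈ -0.5992

-0.5992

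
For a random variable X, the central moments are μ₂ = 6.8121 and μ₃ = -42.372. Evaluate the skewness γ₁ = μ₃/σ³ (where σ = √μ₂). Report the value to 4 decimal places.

-2.3832

σ = √μ₂ = √6.8121 = 2.61000
σ³ = μ₂^(3/2) = 17.77958
γ₁ = μ₃/σ³ = -42.372 / 17.77958 ≈ -2.3832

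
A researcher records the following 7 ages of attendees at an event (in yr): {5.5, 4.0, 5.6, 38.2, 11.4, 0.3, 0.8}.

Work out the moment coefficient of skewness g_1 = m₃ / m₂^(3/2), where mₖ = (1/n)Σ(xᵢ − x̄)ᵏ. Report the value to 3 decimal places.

x̄ = (5.5 + 4.0 + 5.6 + 38.2 + 11.4 + 0.3 + 0.8) / 7 = 9.4000
deviations (xᵢ − x̄): -3.9000, -5.4000, -3.8000, 28.8000, 2.0000, -9.1000, -8.6000
Σ(xᵢ − x̄)² = 1049.0200 ⇒ m₂ = 1049.0200/7 = 149.86000
Σ(xᵢ − x̄)³ = 22234.5900 ⇒ m₃ = 22234.5900/7 = 3176.37000
m₂^(3/2) = 149.86000^(1.5) = 1834.54594
g_1 = m₃ / m₂^(3/2) = 3176.37000 / 1834.54594 ≈ 1.731

1.731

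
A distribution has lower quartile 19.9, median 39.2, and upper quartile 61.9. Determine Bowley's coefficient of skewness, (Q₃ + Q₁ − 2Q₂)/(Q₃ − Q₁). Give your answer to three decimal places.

0.081

numerator: Q₃ + Q₁ − 2Q₂ = 61.9 + 19.9 − 2×39.2 = 3.4000
denominator: Q₃ − Q₁ = 61.9 − 19.9 = 42.0000
Bowley skewness = 3.4000 / 42.0000 ≈ 0.081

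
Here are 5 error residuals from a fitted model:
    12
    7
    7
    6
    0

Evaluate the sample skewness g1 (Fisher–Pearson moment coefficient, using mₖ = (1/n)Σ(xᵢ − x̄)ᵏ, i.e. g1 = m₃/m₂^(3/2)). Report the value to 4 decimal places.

-0.3076

x̄ = (12 + 7 + 7 + 6 + 0) / 5 = 6.4000
deviations (xᵢ − x̄): 5.6000, 0.6000, 0.6000, -0.4000, -6.4000
Σ(xᵢ − x̄)² = 73.2000 ⇒ m₂ = 73.2000/5 = 14.64000
Σ(xᵢ − x̄)³ = -86.1600 ⇒ m₃ = -86.1600/5 = -17.23200
m₂^(3/2) = 14.64000^(1.5) = 56.01594
g1 = m₃ / m₂^(3/2) = -17.23200 / 56.01594 ≈ -0.3076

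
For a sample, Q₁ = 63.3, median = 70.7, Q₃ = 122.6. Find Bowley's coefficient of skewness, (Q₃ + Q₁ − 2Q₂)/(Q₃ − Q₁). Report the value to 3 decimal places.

0.750

numerator: Q₃ + Q₁ − 2Q₂ = 122.6 + 63.3 − 2×70.7 = 44.5000
denominator: Q₃ − Q₁ = 122.6 − 63.3 = 59.3000
Bowley skewness = 44.5000 / 59.3000 ≈ 0.750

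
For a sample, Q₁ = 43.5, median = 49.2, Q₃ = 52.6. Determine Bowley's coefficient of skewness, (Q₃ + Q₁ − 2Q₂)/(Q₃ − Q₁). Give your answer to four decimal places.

-0.2527

numerator: Q₃ + Q₁ − 2Q₂ = 52.6 + 43.5 − 2×49.2 = -2.3000
denominator: Q₃ − Q₁ = 52.6 − 43.5 = 9.1000
Bowley skewness = -2.3000 / 9.1000 ≈ -0.2527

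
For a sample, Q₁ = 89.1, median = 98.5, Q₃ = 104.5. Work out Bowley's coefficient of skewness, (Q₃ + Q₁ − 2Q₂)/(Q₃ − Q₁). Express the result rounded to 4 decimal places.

numerator: Q₃ + Q₁ − 2Q₂ = 104.5 + 89.1 − 2×98.5 = -3.4000
denominator: Q₃ − Q₁ = 104.5 − 89.1 = 15.4000
Bowley skewness = -3.4000 / 15.4000 ≈ -0.2208

-0.2208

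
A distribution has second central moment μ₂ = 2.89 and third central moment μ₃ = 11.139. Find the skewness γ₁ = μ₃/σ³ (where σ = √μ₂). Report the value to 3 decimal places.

2.267

σ = √μ₂ = √2.89 = 1.70000
σ³ = μ₂^(3/2) = 4.91300
γ₁ = μ₃/σ³ = 11.139 / 4.91300 ≈ 2.267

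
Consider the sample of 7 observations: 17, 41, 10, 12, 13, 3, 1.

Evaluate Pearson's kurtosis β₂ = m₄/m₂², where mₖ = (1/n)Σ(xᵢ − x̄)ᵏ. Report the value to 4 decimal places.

x̄ = 13.8571
Σ(xᵢ − x̄)² = 1048.8571 ⇒ m₂ = 149.83673
Σ(xᵢ − x̄)⁴ = 584330.5831 ⇒ m₄ = 83475.79758
m₂² = 22451.04706
β₂ = m₄/m₂² = 83475.79758 / 22451.04706 ≈ 3.7181

3.7181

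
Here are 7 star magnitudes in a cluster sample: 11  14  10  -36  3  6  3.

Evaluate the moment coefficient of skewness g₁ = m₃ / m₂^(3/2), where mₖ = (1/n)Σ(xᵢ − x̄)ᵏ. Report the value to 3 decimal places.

-1.793

x̄ = (11 + 14 + 10 - 36 + 3 + 6 + 3) / 7 = 1.5714
deviations (xᵢ − x̄): 9.4286, 12.4286, 8.4286, -37.5714, 1.4286, 4.4286, 1.4286
Σ(xᵢ − x̄)² = 1749.7143 ⇒ m₂ = 1749.7143/7 = 249.95918
Σ(xᵢ − x̄)³ = -49586.8163 ⇒ m₃ = -49586.8163/7 = -7083.83090
m₂^(3/2) = 249.95918^(1.5) = 3951.87907
g₁ = m₃ / m₂^(3/2) = -7083.83090 / 3951.87907 ≈ -1.793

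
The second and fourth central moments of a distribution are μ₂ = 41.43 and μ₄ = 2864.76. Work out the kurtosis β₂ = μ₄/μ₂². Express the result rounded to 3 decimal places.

μ₂² = 41.43² = 1716.44490
μ₄/μ₂² = 2864.76 / 1716.44490 = 1.66901
β₂ ≈ 1.669

1.669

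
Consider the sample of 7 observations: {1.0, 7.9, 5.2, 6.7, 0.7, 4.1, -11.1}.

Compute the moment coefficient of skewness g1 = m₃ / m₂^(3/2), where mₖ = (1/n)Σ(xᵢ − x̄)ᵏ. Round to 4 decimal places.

x̄ = (1.0 + 7.9 + 5.2 + 6.7 + 0.7 + 4.1 - 11.1) / 7 = 2.0714
deviations (xᵢ − x̄): -1.0714, 5.8286, 3.1286, 4.6286, -1.3714, 2.0286, -13.1714
Σ(xᵢ − x̄)² = 245.8143 ⇒ m₂ = 245.8143/7 = 35.11633
Σ(xᵢ − x̄)³ = -1952.7340 ⇒ m₃ = -1952.7340/7 = -278.96201
m₂^(3/2) = 35.11633^(1.5) = 208.09595
g1 = m₃ / m₂^(3/2) = -278.96201 / 208.09595 ≈ -1.3405

-1.3405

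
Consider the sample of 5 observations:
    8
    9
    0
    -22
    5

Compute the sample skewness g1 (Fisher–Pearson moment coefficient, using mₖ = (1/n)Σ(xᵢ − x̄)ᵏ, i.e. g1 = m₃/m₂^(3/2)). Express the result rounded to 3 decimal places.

-1.241

x̄ = (8 + 9 + 0 - 22 + 5) / 5 = 0.0000
deviations (xᵢ − x̄): 8.0000, 9.0000, 0.0000, -22.0000, 5.0000
Σ(xᵢ − x̄)² = 654.0000 ⇒ m₂ = 654.0000/5 = 130.80000
Σ(xᵢ − x̄)³ = -9282.0000 ⇒ m₃ = -9282.0000/5 = -1856.40000
m₂^(3/2) = 130.80000^(1.5) = 1495.93119
g1 = m₃ / m₂^(3/2) = -1856.40000 / 1495.93119 ≈ -1.241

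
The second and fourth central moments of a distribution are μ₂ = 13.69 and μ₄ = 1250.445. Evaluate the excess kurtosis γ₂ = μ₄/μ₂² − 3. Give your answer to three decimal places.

3.672

μ₂² = 13.69² = 187.41610
μ₄/μ₂² = 1250.445 / 187.41610 = 6.67203
γ₂ = 6.67203 − 3 ≈ 3.672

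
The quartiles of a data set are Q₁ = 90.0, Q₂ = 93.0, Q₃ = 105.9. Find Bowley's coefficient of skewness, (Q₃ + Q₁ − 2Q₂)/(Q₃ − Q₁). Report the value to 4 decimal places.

numerator: Q₃ + Q₁ − 2Q₂ = 105.9 + 90.0 − 2×93.0 = 9.9000
denominator: Q₃ − Q₁ = 105.9 − 90.0 = 15.9000
Bowley skewness = 9.9000 / 15.9000 ≈ 0.6226

0.6226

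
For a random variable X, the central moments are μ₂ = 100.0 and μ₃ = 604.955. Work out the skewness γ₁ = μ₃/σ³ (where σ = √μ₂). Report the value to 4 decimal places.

0.6050

σ = √μ₂ = √100.0 = 10.00000
σ³ = μ₂^(3/2) = 1000.00000
γ₁ = μ₃/σ³ = 604.955 / 1000.00000 ≈ 0.6050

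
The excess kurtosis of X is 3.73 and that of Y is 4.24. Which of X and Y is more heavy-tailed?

Higher excess kurtosis ⇒ heavier tails relative to the normal distribution.
3.73 vs 4.24: the larger is 4.24, so Y has heavier tails.

Y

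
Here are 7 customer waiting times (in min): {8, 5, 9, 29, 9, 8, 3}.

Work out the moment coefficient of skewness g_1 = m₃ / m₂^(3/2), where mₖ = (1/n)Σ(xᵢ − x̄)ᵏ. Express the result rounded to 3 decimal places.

1.743

x̄ = (8 + 5 + 9 + 29 + 9 + 8 + 3) / 7 = 10.1429
deviations (xᵢ − x̄): -2.1429, -5.1429, -1.1429, 18.8571, -1.1429, -2.1429, -7.1429
Σ(xᵢ − x̄)² = 444.8571 ⇒ m₂ = 444.8571/7 = 63.55102
Σ(xᵢ − x̄)³ = 6182.3265 ⇒ m₃ = 6182.3265/7 = 883.18950
m₂^(3/2) = 63.55102^(1.5) = 506.62171
g_1 = m₃ / m₂^(3/2) = 883.18950 / 506.62171 ≈ 1.743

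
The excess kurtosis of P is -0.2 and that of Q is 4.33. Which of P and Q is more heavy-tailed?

Higher excess kurtosis ⇒ heavier tails relative to the normal distribution.
-0.2 vs 4.33: the larger is 4.33, so Q has heavier tails. (Q is leptokurtic — heavier-than-normal tails; the other is platykurtic.)

Q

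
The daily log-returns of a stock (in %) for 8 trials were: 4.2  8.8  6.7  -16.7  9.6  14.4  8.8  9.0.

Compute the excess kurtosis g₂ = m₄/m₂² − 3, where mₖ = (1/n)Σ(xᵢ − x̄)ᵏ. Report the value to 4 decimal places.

2.1842

x̄ = 5.6000
Σ(xᵢ − x̄)² = 625.9400 ⇒ m₂ = 78.24250
Σ(xᵢ − x̄)⁴ = 253898.9522 ⇒ m₄ = 31737.36903
m₂² = 6121.88881
g₂ = m₄/m₂² − 3 = 5.18424 − 3 ≈ 2.1842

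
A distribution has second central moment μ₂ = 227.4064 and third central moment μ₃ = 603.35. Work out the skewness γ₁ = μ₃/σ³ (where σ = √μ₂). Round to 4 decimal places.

0.1759

σ = √μ₂ = √227.4064 = 15.08000
σ³ = μ₂^(3/2) = 3429.28851
γ₁ = μ₃/σ³ = 603.35 / 3429.28851 ≈ 0.1759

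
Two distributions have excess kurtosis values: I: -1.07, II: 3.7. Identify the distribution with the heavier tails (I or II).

Higher excess kurtosis ⇒ heavier tails relative to the normal distribution.
-1.07 vs 3.7: the larger is 3.7, so II has heavier tails. (II is leptokurtic — heavier-than-normal tails; the other is platykurtic.)

II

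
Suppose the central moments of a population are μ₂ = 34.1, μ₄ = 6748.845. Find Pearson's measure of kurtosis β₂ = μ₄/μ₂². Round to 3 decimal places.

5.804

μ₂² = 34.1² = 1162.81000
μ₄/μ₂² = 6748.845 / 1162.81000 = 5.80391
β₂ ≈ 5.804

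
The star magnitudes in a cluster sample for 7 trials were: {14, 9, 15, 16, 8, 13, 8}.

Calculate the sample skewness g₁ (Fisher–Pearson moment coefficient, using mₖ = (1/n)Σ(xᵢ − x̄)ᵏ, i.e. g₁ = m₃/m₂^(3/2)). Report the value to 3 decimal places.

x̄ = (14 + 9 + 15 + 16 + 8 + 13 + 8) / 7 = 11.8571
deviations (xᵢ − x̄): 2.1429, -2.8571, 3.1429, 4.1429, -3.8571, 1.1429, -3.8571
Σ(xᵢ − x̄)² = 70.8571 ⇒ m₂ = 70.8571/7 = 10.12245
Σ(xᵢ − x̄)³ = -24.6122 ⇒ m₃ = -24.6122/7 = -3.51603
m₂^(3/2) = 10.12245^(1.5) = 32.20538
g₁ = m₃ / m₂^(3/2) = -3.51603 / 32.20538 ≈ -0.109

-0.109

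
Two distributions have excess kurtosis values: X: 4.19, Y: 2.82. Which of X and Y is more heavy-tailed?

X

Higher excess kurtosis ⇒ heavier tails relative to the normal distribution.
4.19 vs 2.82: the larger is 4.19, so X has heavier tails.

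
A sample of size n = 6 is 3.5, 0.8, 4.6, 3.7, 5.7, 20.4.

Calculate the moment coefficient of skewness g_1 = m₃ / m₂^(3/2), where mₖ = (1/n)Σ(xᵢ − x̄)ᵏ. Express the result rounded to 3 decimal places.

x̄ = (3.5 + 0.8 + 4.6 + 3.7 + 5.7 + 20.4) / 6 = 6.4500
deviations (xᵢ − x̄): -2.9500, -5.6500, -1.8500, -2.7500, -0.7500, 13.9500
Σ(xᵢ − x̄)² = 246.7750 ⇒ m₂ = 246.7750/6 = 41.12917
Σ(xᵢ − x̄)³ = 2481.1200 ⇒ m₃ = 2481.1200/6 = 413.52000
m₂^(3/2) = 41.12917^(1.5) = 263.76968
g_1 = m₃ / m₂^(3/2) = 413.52000 / 263.76968 ≈ 1.568

1.568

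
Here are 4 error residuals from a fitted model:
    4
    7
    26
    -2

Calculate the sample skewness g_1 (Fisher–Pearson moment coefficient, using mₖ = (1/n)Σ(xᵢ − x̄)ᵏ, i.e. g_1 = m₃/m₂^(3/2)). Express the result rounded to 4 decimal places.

0.8222

x̄ = (4 + 7 + 26 - 2) / 4 = 8.7500
deviations (xᵢ − x̄): -4.7500, -1.7500, 17.2500, -10.7500
Σ(xᵢ − x̄)² = 438.7500 ⇒ m₂ = 438.7500/4 = 109.68750
Σ(xᵢ − x̄)³ = 3778.1250 ⇒ m₃ = 3778.1250/4 = 944.53125
m₂^(3/2) = 109.68750^(1.5) = 1148.77693
g_1 = m₃ / m₂^(3/2) = 944.53125 / 1148.77693 ≈ 0.8222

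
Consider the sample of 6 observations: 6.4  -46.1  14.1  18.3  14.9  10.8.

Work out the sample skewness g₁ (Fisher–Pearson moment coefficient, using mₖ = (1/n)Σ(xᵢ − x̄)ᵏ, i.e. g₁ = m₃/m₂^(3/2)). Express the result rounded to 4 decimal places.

-1.6819

x̄ = (6.4 - 46.1 + 14.1 + 18.3 + 14.9 + 10.8) / 6 = 3.0667
deviations (xᵢ − x̄): 3.3333, -49.1667, 11.0333, 15.2333, 11.8333, 7.7333
Σ(xᵢ − x̄)² = 2982.0933 ⇒ m₂ = 2982.0933/6 = 497.01556
Σ(xᵢ − x̄)³ = -111818.9684 ⇒ m₃ = -111818.9684/6 = -18636.49474
m₂^(3/2) = 497.01556^(1.5) = 11080.38810
g₁ = m₃ / m₂^(3/2) = -18636.49474 / 11080.38810 ≈ -1.6819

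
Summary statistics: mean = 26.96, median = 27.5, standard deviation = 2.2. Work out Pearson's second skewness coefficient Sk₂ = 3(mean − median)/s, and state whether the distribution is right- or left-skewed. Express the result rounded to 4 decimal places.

-0.7364, left-skewed

Sk₂ = 3(26.96 − 27.5) / 2.2 = 3 × -0.5400 / 2.2
    = -1.6200 / 2.2 ≈ -0.7364
Sk₂ < 0 ⇒ mean < median ⇒ left-skewed (negative skew).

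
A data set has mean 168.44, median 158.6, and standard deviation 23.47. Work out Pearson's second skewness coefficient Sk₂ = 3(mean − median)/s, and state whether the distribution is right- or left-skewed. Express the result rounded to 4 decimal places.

Sk₂ = 3(168.44 − 158.6) / 23.47 = 3 × 9.8400 / 23.47
    = 29.5200 / 23.47 ≈ 1.2578
Sk₂ > 0 ⇒ mean > median ⇒ right-skewed (positive skew).

1.2578, right-skewed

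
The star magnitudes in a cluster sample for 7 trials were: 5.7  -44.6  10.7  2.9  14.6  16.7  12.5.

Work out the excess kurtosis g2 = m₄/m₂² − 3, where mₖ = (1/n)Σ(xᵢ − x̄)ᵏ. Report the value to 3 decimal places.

1.699

x̄ = 2.6429
Σ(xᵢ − x̄)² = 2743.9571 ⇒ m₂ = 391.99388
Σ(xᵢ − x̄)⁴ = 5054552.7884 ⇒ m₄ = 722078.96977
m₂² = 153659.20004
g2 = m₄/m₂² − 3 = 4.69922 − 3 ≈ 1.699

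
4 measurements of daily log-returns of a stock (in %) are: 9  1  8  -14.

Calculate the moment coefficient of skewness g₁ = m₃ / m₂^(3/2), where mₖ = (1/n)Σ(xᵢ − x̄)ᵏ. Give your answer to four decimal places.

-0.8111

x̄ = (9 + 1 + 8 - 14) / 4 = 1.0000
deviations (xᵢ − x̄): 8.0000, 0.0000, 7.0000, -15.0000
Σ(xᵢ − x̄)² = 338.0000 ⇒ m₂ = 338.0000/4 = 84.50000
Σ(xᵢ − x̄)³ = -2520.0000 ⇒ m₃ = -2520.0000/4 = -630.00000
m₂^(3/2) = 84.50000^(1.5) = 776.75680
g₁ = m₃ / m₂^(3/2) = -630.00000 / 776.75680 ≈ -0.8111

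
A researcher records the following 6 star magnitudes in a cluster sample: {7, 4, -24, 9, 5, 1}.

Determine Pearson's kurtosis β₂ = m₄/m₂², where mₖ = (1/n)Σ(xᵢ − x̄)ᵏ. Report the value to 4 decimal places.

3.8553

x̄ = 0.3333
Σ(xᵢ − x̄)² = 747.3333 ⇒ m₂ = 124.55556
Σ(xᵢ − x̄)⁴ = 358867.7778 ⇒ m₄ = 59811.29630
m₂² = 15514.08642
β₂ = m₄/m₂² = 59811.29630 / 15514.08642 ≈ 3.8553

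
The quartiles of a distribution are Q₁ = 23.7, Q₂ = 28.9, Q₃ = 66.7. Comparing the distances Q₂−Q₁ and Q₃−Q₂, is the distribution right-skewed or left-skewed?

right-skewed

Q₂ − Q₁ = 5.2;  Q₃ − Q₂ = 37.8
Q₃ − Q₂ > Q₂ − Q₁ ⇒ the upper half is more spread out ⇒ right-skewed.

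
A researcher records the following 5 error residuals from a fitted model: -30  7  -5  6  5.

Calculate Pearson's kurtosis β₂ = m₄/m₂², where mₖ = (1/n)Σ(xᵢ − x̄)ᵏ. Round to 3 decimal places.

x̄ = -3.4000
Σ(xᵢ − x̄)² = 977.2000 ⇒ m₂ = 195.44000
Σ(xᵢ − x̄)⁴ = 525132.4960 ⇒ m₄ = 105026.49920
m₂² = 38196.79360
β₂ = m₄/m₂² = 105026.49920 / 38196.79360 ≈ 2.750

2.750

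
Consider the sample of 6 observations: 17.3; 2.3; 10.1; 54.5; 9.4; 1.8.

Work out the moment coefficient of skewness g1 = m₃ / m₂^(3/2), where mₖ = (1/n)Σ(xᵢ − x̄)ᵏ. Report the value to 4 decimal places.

1.4696

x̄ = (17.3 + 2.3 + 10.1 + 54.5 + 9.4 + 1.8) / 6 = 15.9000
deviations (xᵢ − x̄): 1.4000, -13.6000, -5.8000, 38.6000, -6.5000, -14.1000
Σ(xᵢ − x̄)² = 1951.5800 ⇒ m₂ = 1951.5800/6 = 325.26333
Σ(xᵢ − x̄)³ = 51726.7860 ⇒ m₃ = 51726.7860/6 = 8621.13100
m₂^(3/2) = 325.26333^(1.5) = 5866.14323
g1 = m₃ / m₂^(3/2) = 8621.13100 / 5866.14323 ≈ 1.4696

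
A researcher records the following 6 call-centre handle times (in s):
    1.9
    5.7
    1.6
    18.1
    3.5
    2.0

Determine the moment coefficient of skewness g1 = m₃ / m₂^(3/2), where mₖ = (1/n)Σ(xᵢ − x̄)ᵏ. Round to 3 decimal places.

x̄ = (1.9 + 5.7 + 1.6 + 18.1 + 3.5 + 2.0) / 6 = 5.4667
deviations (xᵢ − x̄): -3.5667, 0.2333, -3.8667, 12.6333, -1.9667, -3.4667
Σ(xᵢ − x̄)² = 203.2133 ⇒ m₂ = 203.2133/6 = 33.86889
Σ(xᵢ − x̄)³ = 1863.8556 ⇒ m₃ = 1863.8556/6 = 310.64259
m₂^(3/2) = 33.86889^(1.5) = 197.10672
g1 = m₃ / m₂^(3/2) = 310.64259 / 197.10672 ≈ 1.576

1.576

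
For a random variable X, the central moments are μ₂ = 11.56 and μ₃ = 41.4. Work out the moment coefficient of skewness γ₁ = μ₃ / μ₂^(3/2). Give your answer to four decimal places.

σ = √μ₂ = √11.56 = 3.40000
σ³ = μ₂^(3/2) = 39.30400
γ₁ = μ₃/σ³ = 41.4 / 39.30400 ≈ 1.0533

1.0533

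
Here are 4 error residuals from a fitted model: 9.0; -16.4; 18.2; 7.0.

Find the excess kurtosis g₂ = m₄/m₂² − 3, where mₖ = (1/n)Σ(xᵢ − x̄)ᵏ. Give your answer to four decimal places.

-0.8744

x̄ = 4.4500
Σ(xᵢ − x̄)² = 650.9900 ⇒ m₂ = 162.74750
Σ(xᵢ − x̄)⁴ = 225199.1569 ⇒ m₄ = 56299.78923
m₂² = 26486.74876
g₂ = m₄/m₂² − 3 = 2.12558 − 3 ≈ -0.8744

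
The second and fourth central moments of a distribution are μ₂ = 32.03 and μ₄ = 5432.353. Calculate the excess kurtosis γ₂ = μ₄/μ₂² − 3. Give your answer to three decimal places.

μ₂² = 32.03² = 1025.92090
μ₄/μ₂² = 5432.353 / 1025.92090 = 5.29510
γ₂ = 5.29510 − 3 ≈ 2.295

2.295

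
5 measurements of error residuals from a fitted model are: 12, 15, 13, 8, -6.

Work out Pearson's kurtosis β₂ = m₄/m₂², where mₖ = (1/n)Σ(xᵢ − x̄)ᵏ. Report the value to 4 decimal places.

x̄ = 8.4000
Σ(xᵢ − x̄)² = 285.2000 ⇒ m₂ = 57.04000
Σ(xᵢ − x̄)⁴ = 45511.3760 ⇒ m₄ = 9102.27520
m₂² = 3253.56160
β₂ = m₄/m₂² = 9102.27520 / 3253.56160 ≈ 2.7976

2.7976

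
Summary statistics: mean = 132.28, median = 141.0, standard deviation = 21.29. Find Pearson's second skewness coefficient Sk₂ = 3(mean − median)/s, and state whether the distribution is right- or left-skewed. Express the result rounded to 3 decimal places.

Sk₂ = 3(132.28 − 141.0) / 21.29 = 3 × -8.7200 / 21.29
    = -26.1600 / 21.29 ≈ -1.229
Sk₂ < 0 ⇒ mean < median ⇒ left-skewed (negative skew).

-1.229, left-skewed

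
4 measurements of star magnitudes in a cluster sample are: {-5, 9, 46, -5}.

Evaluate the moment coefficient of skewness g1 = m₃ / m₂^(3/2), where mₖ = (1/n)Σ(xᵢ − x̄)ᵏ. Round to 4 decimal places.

0.9189

x̄ = (-5 + 9 + 46 - 5) / 4 = 11.2500
deviations (xᵢ − x̄): -16.2500, -2.2500, 34.7500, -16.2500
Σ(xᵢ − x̄)² = 1740.7500 ⇒ m₂ = 1740.7500/4 = 435.18750
Σ(xᵢ − x̄)³ = 33369.3750 ⇒ m₃ = 33369.3750/4 = 8342.34375
m₂^(3/2) = 435.18750^(1.5) = 9078.51089
g1 = m₃ / m₂^(3/2) = 8342.34375 / 9078.51089 ≈ 0.9189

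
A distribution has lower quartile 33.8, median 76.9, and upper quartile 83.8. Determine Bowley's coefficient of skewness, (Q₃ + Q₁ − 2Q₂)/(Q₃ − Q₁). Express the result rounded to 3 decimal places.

numerator: Q₃ + Q₁ − 2Q₂ = 83.8 + 33.8 − 2×76.9 = -36.2000
denominator: Q₃ − Q₁ = 83.8 − 33.8 = 50.0000
Bowley skewness = -36.2000 / 50.0000 ≈ -0.724

-0.724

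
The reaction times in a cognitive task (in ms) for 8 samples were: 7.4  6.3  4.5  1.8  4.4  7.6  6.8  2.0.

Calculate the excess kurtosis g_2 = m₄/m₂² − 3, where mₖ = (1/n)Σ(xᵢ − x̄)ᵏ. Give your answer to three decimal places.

-1.332

x̄ = 5.1000
Σ(xᵢ − x̄)² = 37.2200 ⇒ m₂ = 4.65250
Σ(xᵢ − x̄)⁴ = 288.7862 ⇒ m₄ = 36.09827
m₂² = 21.64576
g_2 = m₄/m₂² − 3 = 1.66768 − 3 ≈ -1.332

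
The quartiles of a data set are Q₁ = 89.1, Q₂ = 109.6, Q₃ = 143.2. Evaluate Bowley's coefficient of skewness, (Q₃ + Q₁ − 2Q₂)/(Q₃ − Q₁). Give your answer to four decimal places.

0.2421

numerator: Q₃ + Q₁ − 2Q₂ = 143.2 + 89.1 − 2×109.6 = 13.1000
denominator: Q₃ − Q₁ = 143.2 − 89.1 = 54.1000
Bowley skewness = 13.1000 / 54.1000 ≈ 0.2421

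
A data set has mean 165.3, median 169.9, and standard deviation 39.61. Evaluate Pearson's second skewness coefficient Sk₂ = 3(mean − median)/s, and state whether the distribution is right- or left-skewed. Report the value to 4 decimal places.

-0.3484, left-skewed

Sk₂ = 3(165.3 − 169.9) / 39.61 = 3 × -4.6000 / 39.61
    = -13.8000 / 39.61 ≈ -0.3484
Sk₂ < 0 ⇒ mean < median ⇒ left-skewed (negative skew).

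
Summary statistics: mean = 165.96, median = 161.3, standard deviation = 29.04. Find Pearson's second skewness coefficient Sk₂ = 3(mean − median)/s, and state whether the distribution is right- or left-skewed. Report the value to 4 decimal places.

0.4814, right-skewed

Sk₂ = 3(165.96 − 161.3) / 29.04 = 3 × 4.6600 / 29.04
    = 13.9800 / 29.04 ≈ 0.4814
Sk₂ > 0 ⇒ mean > median ⇒ right-skewed (positive skew).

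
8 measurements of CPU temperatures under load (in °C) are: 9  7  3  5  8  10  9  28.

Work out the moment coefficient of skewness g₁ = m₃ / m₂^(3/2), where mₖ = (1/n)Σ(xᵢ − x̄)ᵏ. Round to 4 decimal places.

1.8482

x̄ = (9 + 7 + 3 + 5 + 8 + 10 + 9 + 28) / 8 = 9.8750
deviations (xᵢ − x̄): -0.8750, -2.8750, -6.8750, -4.8750, -1.8750, 0.1250, -0.8750, 18.1250
Σ(xᵢ − x̄)² = 412.8750 ⇒ m₂ = 412.8750/8 = 51.60938
Σ(xᵢ − x̄)³ = 5481.8438 ⇒ m₃ = 5481.8438/8 = 685.23047
m₂^(3/2) = 51.60938^(1.5) = 370.76002
g₁ = m₃ / m₂^(3/2) = 685.23047 / 370.76002 ≈ 1.8482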